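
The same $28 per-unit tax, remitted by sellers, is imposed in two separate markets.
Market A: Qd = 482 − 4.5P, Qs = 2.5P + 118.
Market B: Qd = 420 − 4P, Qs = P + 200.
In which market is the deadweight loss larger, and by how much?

Market A: pre-tax P* = $52, Q* = 248; post-tax Q = 203; deadweight loss = $630.
Market B: pre-tax P* = $44, Q* = 244; post-tax Q = 221.6; deadweight loss = $313.6.
Difference: $630 vs $313.6 → market A is larger by $316.4.

Market A, by $316.4.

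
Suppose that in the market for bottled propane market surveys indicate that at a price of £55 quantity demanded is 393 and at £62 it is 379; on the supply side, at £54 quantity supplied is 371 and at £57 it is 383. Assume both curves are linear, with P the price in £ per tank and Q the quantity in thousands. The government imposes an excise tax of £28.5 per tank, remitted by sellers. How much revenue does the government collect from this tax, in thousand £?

Demand slope: (379 − 393)/(62 − 55) = -2, so Qd = 503 − 2P.
Supply slope: (383 − 371)/(57 − 54) = 4, so Qs = 4P + 155.
Before the tax: set 503 − 2P = 4P + 155 → P* = £58, Q* = 387.
With the tax collected from sellers, supply shifts: Qs = 4(P − 28.5) + 155.
New equilibrium: buyers pay £77, sellers receive £48.5, Q = 349. (Wedge: Pb − Ps = 28.5.)
Revenue = t · Q = 28.5 · 349 = £9946.5.

Tax revenue = £9946.5 thousand.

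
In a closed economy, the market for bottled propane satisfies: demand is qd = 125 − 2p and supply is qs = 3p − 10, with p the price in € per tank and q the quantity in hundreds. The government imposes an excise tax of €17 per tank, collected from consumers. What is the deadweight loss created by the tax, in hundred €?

Without the tax, 125 − 2p = 3p − 10 gives 5p = 135, so p* = €27 and q* = 71.
With the tax collected from consumers, demand (in seller-price terms) shifts: qd = 125 − 2(p + 17).
New equilibrium: consumers pay €37.2, producers receive €20.2, q = 50.6. (Wedge: pb − ps = 17.)
Quantity falls by |ΔQ| = |71 − 50.6| = 20.4.
DWL = ½ · t · |ΔQ| = ½ · 17 · 20.4 = €173.4.

Deadweight loss = €173.4 hundred.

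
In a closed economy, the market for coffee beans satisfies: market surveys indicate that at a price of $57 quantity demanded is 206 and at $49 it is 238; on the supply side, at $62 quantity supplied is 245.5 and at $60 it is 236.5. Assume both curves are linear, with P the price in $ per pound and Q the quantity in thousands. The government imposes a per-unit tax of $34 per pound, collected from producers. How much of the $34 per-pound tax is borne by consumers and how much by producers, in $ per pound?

Consumers bear $18 per pound; producers bear $16 per pound.

Demand slope: (238 − 206)/(49 − 57) = -4, so Qd = 434 − 4P.
Supply slope: (236.5 − 245.5)/(60 − 62) = 4.5, so Qs = 4.5P − 33.5.
Before the tax: set 434 − 4P = 4.5P − 33.5 → P* = $55, Q* = 214.
With the tax collected from producers, supply shifts: Qs = 4.5(P − 34) − 33.5.
New equilibrium: consumers pay $73, producers receive $39, Q = 142. (Wedge: Pb − Ps = 34.)
Burden on consumers: $18; on producers: $16. (They sum to $34.)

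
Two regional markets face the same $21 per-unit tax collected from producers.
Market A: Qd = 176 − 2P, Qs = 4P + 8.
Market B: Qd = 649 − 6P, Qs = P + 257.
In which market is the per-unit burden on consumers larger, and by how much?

Market A: pre-tax P* = $28, Q* = 120; post-tax Q = 92; per-unit burden on consumers = $14.
Market B: pre-tax P* = $56, Q* = 313; post-tax Q = 295; per-unit burden on consumers = $3.
Difference: $14 vs $3 → market A is larger by $11.

Market A, by $11.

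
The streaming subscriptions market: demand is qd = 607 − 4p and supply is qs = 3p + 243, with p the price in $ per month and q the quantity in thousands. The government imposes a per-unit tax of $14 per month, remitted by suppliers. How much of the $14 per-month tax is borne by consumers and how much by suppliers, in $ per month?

Without the tax, 607 − 4p = 3p + 243 gives 7p = 364, so p* = $52 and q* = 399.
With the tax collected from suppliers, supply shifts: qs = 3(p − 14) + 243.
New equilibrium: consumers pay $58, suppliers receive $44, q = 375. (Wedge: pb − ps = 14.)
Burden on consumers: $6; on suppliers: $8. (They sum to $14.)

Consumers bear $6 per month; suppliers bear $8 per month.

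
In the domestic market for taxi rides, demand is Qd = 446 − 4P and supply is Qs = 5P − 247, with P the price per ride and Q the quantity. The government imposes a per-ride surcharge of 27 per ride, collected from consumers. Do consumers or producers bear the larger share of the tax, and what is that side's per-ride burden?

Before the tax: set 446 − 4P = 5P − 247 → P* = 77, Q* = 138.
With the tax collected from consumers, demand (in seller-price terms) shifts: Qd = 446 − 4(P + 27).
New equilibrium: consumers pay 92, producers receive 65, Q = 78. (Wedge: Pb − Ps = 27.)
Per-ride burden: consumers 15, producers 12.
Consumers take the larger share because demand is less price-elastic here (demand slope 4 vs supply slope 5).
The less price-elastic side of the market bears the larger share of a per-unit tax.

Consumers bear the larger share: 15 per ride.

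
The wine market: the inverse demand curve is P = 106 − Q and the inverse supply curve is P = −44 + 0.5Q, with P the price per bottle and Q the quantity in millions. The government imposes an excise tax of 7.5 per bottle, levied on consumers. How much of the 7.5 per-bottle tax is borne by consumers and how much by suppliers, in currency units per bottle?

Consumers bear 5 per bottle; suppliers bear 2.5 per bottle.

Inverting to Q(P) form: Qd = 106 − P; Qs = 2P + 88.
Before the tax: set 106 − P = 2P + 88 → P* = 6, Q* = 100.
With the tax collected from consumers, demand (in seller-price terms) shifts: Qd = 106 − (P + 7.5).
New equilibrium: consumers pay 11, suppliers receive 3.5, Q = 95. (Wedge: Pb − Ps = 7.5.)
Burden on consumers: 5; on suppliers: 2.5. (They sum to 7.5.)
The less price-elastic side of the market bears the larger share of a per-unit tax.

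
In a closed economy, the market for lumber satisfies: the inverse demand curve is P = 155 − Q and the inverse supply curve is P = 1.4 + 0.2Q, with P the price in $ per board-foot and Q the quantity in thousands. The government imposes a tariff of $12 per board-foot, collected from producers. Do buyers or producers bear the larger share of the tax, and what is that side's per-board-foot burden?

Inverting to Q(P) form: Qd = 155 − P; Qs = 5P − 7.
Without the tax, 155 − P = 5P − 7 gives 6P = 162, so P* = $27 and Q* = 128.
With the tax collected from producers, supply shifts: Qs = 5(P − 12) − 7.
Solving gives Q = 118 with buyers paying $37 and producers receiving $25 (the $12 wedge).
Per-board-foot burden: buyers $10, producers $2.
Buyers take the larger share because demand is less price-elastic here (demand slope 1 vs supply slope 5).
The less price-elastic side of the market bears the larger share of a per-unit tax.

Buyers bear the larger share: $10 per board-foot.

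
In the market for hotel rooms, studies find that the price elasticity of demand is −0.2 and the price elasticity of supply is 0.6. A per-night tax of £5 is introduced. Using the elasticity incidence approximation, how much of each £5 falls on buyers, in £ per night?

Incidence ratio: buyers' share ≈ εs / (εs + |εd|) = 0.6 / (0.6 + 0.2) = 0.75.
So buyers bear ≈ 0.75 × £5 = £3.75; producers bear £1.25.

Buyers bear ≈ £3.75 per night.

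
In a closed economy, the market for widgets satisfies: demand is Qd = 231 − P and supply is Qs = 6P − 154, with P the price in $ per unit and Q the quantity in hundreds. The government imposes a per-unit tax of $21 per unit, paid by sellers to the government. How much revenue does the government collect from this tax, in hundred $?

Before the tax: set 231 − P = 6P − 154 → P* = $55, Q* = 176.
With the tax collected from sellers, supply shifts: Qs = 6(P − 21) − 154.
Solving gives Q = 158 with buyers paying $73 and sellers receiving $52 (the $21 wedge).
Revenue = t · Q = 21 · 158 = $3318.

Tax revenue = $3318 hundred.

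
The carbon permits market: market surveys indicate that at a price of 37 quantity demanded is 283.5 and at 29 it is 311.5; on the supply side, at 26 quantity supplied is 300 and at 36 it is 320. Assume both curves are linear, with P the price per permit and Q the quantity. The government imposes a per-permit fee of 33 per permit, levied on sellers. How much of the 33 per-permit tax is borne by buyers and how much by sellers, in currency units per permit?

Buyers bear 12 per permit; sellers bear 21 per permit.

Demand slope: (311.5 − 283.5)/(29 − 37) = -3.5, so Qd = 413 − 3.5P.
Supply slope: (320 − 300)/(36 − 26) = 2, so Qs = 2P + 248.
Without the tax, 413 − 3.5P = 2P + 248 gives 5.5P = 165, so P* = 30 and Q* = 308.
With the tax collected from sellers, supply shifts: Qs = 2(P − 33) + 248.
New equilibrium: buyers pay 42, sellers receive 9, Q = 266. (Wedge: Pb − Ps = 33.)
Burden on buyers: 12; on sellers: 21. (They sum to 33.)
The less price-elastic side of the market bears the larger share of a per-unit tax.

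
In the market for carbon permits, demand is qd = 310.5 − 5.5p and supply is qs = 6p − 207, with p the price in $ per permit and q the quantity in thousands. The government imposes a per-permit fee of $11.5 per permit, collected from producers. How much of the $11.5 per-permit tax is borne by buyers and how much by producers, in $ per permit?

Before the tax: set 310.5 − 5.5p = 6p − 207 → p* = $45, q* = 63.
With the tax collected from producers, supply shifts: qs = 6(p − 11.5) − 207.
Solving gives q = 30 with buyers paying $51 and producers receiving $39.5 (the $11.5 wedge).
Burden on buyers: $6; on producers: $5.5. (They sum to $11.5.)
The less price-elastic side of the market bears the larger share of a per-unit tax.

Buyers bear $6 per permit; producers bear $5.5 per permit.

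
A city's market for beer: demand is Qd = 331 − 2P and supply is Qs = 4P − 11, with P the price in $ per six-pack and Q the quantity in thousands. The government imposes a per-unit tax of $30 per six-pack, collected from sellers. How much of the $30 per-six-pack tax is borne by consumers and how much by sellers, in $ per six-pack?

Consumers bear $20 per six-pack; sellers bear $10 per six-pack.

Before the tax: set 331 − 2P = 4P − 11 → P* = $57, Q* = 217.
With the tax collected from sellers, supply shifts: Qs = 4(P − 30) − 11.
New equilibrium: consumers pay $77, sellers receive $47, Q = 177. (Wedge: Pb − Ps = 30.)
Burden on consumers: $20; on sellers: $10. (They sum to $30.)
The less price-elastic side of the market bears the larger share of a per-unit tax.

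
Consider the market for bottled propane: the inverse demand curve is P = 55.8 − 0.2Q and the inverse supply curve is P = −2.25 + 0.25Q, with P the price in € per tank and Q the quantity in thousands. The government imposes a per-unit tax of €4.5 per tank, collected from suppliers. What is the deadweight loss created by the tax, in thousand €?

Rewrite in direct form: Qd = 279 − 5P and Qs = 4P + 9.
Before the tax: set 279 − 5P = 4P + 9 → P* = €30, Q* = 129.
With the tax collected from suppliers, supply shifts: Qs = 4(P − 4.5) + 9.
New equilibrium: consumers pay €32, suppliers receive €27.5, Q = 119. (Wedge: Pb − Ps = 4.5.)
Quantity falls by |ΔQ| = |129 − 119| = 10.
DWL = ½ · t · |ΔQ| = ½ · 4.5 · 10 = €22.5.

Deadweight loss = €22.5 thousand.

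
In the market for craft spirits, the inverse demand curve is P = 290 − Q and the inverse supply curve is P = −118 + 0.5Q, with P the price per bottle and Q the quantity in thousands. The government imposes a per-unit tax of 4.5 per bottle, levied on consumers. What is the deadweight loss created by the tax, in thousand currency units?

Inverting to Q(P) form: Qd = 290 − P; Qs = 2P + 236.
Before the tax: set 290 − P = 2P + 236 → P* = 18, Q* = 272.
With the tax collected from consumers, demand (in seller-price terms) shifts: Qd = 290 − (P + 4.5).
New equilibrium: consumers pay 21, producers receive 16.5, Q = 269. (Wedge: Pb − Ps = 4.5.)
Quantity falls by |ΔQ| = |272 − 269| = 3.
DWL = ½ · t · |ΔQ| = ½ · 4.5 · 3 = 6.75.

Deadweight loss = 6.75 thousand.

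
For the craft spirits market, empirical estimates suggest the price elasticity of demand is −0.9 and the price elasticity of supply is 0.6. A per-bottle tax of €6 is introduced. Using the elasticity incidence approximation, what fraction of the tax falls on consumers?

Incidence ratio: consumers' share ≈ εs / (εs + |εd|) = 0.6 / (0.6 + 0.9) = 0.4.
Supply is the less elastic side, so consumers bear the smaller share.

Consumers' share ≈ 0.4.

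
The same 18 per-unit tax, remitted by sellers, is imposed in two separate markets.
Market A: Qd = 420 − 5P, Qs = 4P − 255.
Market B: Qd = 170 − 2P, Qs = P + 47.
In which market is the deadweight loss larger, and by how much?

Market A, by 252.

Market A: pre-tax P* = 75, Q* = 45; post-tax Q = 5; deadweight loss = 360.
Market B: pre-tax P* = 41, Q* = 88; post-tax Q = 76; deadweight loss = 108.
Difference: 360 vs 108 → market A is larger by 252.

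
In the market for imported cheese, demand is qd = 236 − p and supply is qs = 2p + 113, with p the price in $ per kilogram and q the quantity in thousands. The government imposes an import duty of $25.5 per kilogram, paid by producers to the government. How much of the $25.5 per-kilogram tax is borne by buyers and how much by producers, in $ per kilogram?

Buyers bear $17 per kilogram; producers bear $8.5 per kilogram.

Before the tax: set 236 − p = 2p + 113 → p* = $41, q* = 195.
With the tax collected from producers, supply shifts: qs = 2(p − 25.5) + 113.
Solving gives q = 178 with buyers paying $58 and producers receiving $32.5 (the $25.5 wedge).
Burden on buyers: $17; on producers: $8.5. (They sum to $25.5.)
The less price-elastic side of the market bears the larger share of a per-unit tax.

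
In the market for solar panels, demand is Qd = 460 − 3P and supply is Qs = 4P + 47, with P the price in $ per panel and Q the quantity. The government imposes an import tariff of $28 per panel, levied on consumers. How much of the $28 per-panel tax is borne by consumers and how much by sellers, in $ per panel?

Consumers bear $16 per panel; sellers bear $12 per panel.

Without the tax, 460 − 3P = 4P + 47 gives 7P = 413, so P* = $59 and Q* = 283.
With the tax collected from consumers, demand (in seller-price terms) shifts: Qd = 460 − 3(P + 28).
New equilibrium: consumers pay $75, sellers receive $47, Q = 235. (Wedge: Pb − Ps = 28.)
Burden on consumers: $16; on sellers: $12. (They sum to $28.)
The less price-elastic side of the market bears the larger share of a per-unit tax.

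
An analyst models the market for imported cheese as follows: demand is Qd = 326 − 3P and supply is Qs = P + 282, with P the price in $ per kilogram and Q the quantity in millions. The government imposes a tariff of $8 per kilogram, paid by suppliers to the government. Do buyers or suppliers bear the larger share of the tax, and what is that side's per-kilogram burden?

Suppliers bear the larger share: $6 per kilogram.

Without the tax, 326 − 3P = P + 282 gives 4P = 44, so P* = $11 and Q* = 293.
With the tax collected from suppliers, supply shifts: Qs = (P − 8) + 282.
New equilibrium: buyers pay $13, suppliers receive $5, Q = 287. (Wedge: Pb − Ps = 8.)
Per-kilogram burden: buyers $2, suppliers $6.
Suppliers take the larger share because supply is less price-elastic here (demand slope 3 vs supply slope 1).
The less price-elastic side of the market bears the larger share of a per-unit tax.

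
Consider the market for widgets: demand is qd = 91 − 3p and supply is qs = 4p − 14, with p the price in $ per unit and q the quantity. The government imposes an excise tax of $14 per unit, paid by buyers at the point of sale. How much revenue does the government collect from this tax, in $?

Tax revenue = $308.

Before the tax: set 91 − 3p = 4p − 14 → p* = $15, q* = 46.
With the tax collected from buyers, demand (in seller-price terms) shifts: qd = 91 − 3(p + 14).
New equilibrium: buyers pay $23, sellers receive $9, q = 22. (Wedge: pb − ps = 14.)
Revenue = t · Q = 14 · 22 = $308.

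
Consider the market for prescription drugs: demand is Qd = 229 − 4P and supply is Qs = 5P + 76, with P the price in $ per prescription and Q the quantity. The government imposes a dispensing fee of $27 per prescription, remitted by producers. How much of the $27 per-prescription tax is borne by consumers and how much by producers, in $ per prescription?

Without the tax, 229 − 4P = 5P + 76 gives 9P = 153, so P* = $17 and Q* = 161.
With the tax collected from producers, supply shifts: Qs = 5(P − 27) + 76.
Solving gives Q = 101 with consumers paying $32 and producers receiving $5 (the $27 wedge).
Burden on consumers: $15; on producers: $12. (They sum to $27.)
The less price-elastic side of the market bears the larger share of a per-unit tax.

Consumers bear $15 per prescription; producers bear $12 per prescription.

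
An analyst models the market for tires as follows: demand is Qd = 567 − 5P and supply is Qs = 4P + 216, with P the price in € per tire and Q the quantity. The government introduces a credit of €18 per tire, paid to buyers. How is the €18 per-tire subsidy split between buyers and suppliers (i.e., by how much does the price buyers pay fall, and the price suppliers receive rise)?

Without the subsidy, 567 − 5P = 4P + 216 gives 9P = 351, so P* = €39 and Q* = 372.
With a per-unit subsidy paid to buyers, each effectively pays P − 18, so demand becomes Qd = 567 − 5(P − 18).
New equilibrium: buyers pay €31, suppliers receive €49, Q = 412. (Wedge: Pb − Ps = −18.)
Gain to buyers: €8; to suppliers: €10. (They sum to €18.)

Buyers gain €8 per tire; suppliers gain €10 per tire.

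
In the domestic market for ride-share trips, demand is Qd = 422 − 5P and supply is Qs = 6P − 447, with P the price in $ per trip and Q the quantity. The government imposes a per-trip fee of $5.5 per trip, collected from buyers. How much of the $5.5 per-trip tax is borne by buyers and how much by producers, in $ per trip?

Buyers bear $3 per trip; producers bear $2.5 per trip.

Without the tax, 422 − 5P = 6P − 447 gives 11P = 869, so P* = $79 and Q* = 27.
With the tax collected from buyers, demand (in seller-price terms) shifts: Qd = 422 − 5(P + 5.5).
New equilibrium: buyers pay $82, producers receive $76.5, Q = 12. (Wedge: Pb − Ps = 5.5.)
Burden on buyers: $3; on producers: $2.5. (They sum to $5.5.)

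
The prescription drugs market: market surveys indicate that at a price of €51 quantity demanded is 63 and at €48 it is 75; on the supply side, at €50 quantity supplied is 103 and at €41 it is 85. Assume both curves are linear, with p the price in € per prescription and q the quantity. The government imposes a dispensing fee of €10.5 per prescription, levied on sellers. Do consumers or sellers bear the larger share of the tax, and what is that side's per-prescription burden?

Demand slope: (75 − 63)/(48 − 51) = -4, so qd = 267 − 4p.
Supply slope: (85 − 103)/(41 − 50) = 2, so qs = 2p + 3.
Without the tax, 267 − 4p = 2p + 3 gives 6p = 264, so p* = €44 and q* = 91.
With the tax collected from sellers, supply shifts: qs = 2(p − 10.5) + 3.
Solving gives q = 77 with consumers paying €47.5 and sellers receiving €37 (the €10.5 wedge).
Per-prescription burden: consumers €3.5, sellers €7.
Sellers take the larger share because supply is less price-elastic here (demand slope 4 vs supply slope 2).

Sellers bear the larger share: €7 per prescription.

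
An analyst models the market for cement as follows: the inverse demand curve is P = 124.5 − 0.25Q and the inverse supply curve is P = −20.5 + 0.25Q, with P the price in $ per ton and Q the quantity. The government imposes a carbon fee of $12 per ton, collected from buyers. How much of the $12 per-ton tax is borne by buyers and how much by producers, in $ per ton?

Buyers bear $6 per ton; producers bear $6 per ton.

Inverting to Q(P) form: Qd = 498 − 4P; Qs = 4P + 82.
Without the tax, 498 − 4P = 4P + 82 gives 8P = 416, so P* = $52 and Q* = 290.
With the tax collected from buyers, demand (in seller-price terms) shifts: Qd = 498 − 4(P + 12).
New equilibrium: buyers pay $58, producers receive $46, Q = 266. (Wedge: Pb − Ps = 12.)
Burden on buyers: $6; on producers: $6. (They sum to $12.)
The less price-elastic side of the market bears the larger share of a per-unit tax.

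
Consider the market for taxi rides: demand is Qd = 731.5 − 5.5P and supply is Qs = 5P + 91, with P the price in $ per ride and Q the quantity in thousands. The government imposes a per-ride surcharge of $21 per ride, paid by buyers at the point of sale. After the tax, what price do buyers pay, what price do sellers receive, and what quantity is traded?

Buyers pay $71; sellers receive $50; quantity = 341.

Without the tax, 731.5 − 5.5P = 5P + 91 gives 10.5P = 640.5, so P* = $61 and Q* = 396.
With the tax collected from buyers, demand (in seller-price terms) shifts: Qd = 731.5 − 5.5(P + 21).
Solving gives Q = 341 with buyers paying $71 and sellers receiving $50 (the $21 wedge).
The less price-elastic side of the market bears the larger share of a per-unit tax.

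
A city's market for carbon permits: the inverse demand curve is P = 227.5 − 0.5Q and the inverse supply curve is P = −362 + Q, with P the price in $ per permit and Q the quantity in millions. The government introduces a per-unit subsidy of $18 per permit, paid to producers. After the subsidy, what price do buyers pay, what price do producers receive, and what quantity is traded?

Rewrite in direct form: Qd = 455 − 2P and Qs = P + 362.
Before the subsidy: set 455 − 2P = P + 362 → P* = $31, Q* = 393.
With a per-unit subsidy paid to producers, each receives P + 18 per unit sold, so supply becomes Qs = (P + 18) + 362.
New equilibrium: buyers pay $25, producers receive $43, Q = 405. (Wedge: Pb − Ps = −18.)

Buyers pay $25; producers receive $43; quantity = 405.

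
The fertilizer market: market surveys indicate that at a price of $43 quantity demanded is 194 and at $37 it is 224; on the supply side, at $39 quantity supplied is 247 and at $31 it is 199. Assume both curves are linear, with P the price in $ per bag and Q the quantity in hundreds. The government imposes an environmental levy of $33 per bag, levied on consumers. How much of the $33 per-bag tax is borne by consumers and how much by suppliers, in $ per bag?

Consumers bear $18 per bag; suppliers bear $15 per bag.

Demand slope: (224 − 194)/(37 − 43) = -5, so Qd = 409 − 5P.
Supply slope: (199 − 247)/(31 − 39) = 6, so Qs = 6P + 13.
Before the tax: set 409 − 5P = 6P + 13 → P* = $36, Q* = 229.
With the tax collected from consumers, demand (in seller-price terms) shifts: Qd = 409 − 5(P + 33).
New equilibrium: consumers pay $54, suppliers receive $21, Q = 139. (Wedge: Pb − Ps = 33.)
Burden on consumers: $18; on suppliers: $15. (They sum to $33.)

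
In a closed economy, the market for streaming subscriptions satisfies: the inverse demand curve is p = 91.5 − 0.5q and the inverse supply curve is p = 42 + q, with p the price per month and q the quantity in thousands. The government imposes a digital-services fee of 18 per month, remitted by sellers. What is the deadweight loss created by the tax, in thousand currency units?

Deadweight loss = 108 thousand.

Rewrite in direct form: qd = 183 − 2p and qs = p − 42.
Before the tax: set 183 − 2p = p − 42 → p* = 75, q* = 33.
With the tax collected from sellers, supply shifts: qs = (p − 18) − 42.
New equilibrium: buyers pay 81, sellers receive 63, q = 21. (Wedge: pb − ps = 18.)
Quantity falls by |ΔQ| = |33 − 21| = 12.
DWL = ½ · t · |ΔQ| = ½ · 18 · 12 = 108.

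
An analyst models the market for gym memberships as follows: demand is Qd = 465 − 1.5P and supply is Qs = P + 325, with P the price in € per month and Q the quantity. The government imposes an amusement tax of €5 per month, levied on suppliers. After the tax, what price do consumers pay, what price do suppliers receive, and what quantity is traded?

Consumers pay €58; suppliers receive €53; quantity = 378.

Without the tax, 465 − 1.5P = P + 325 gives 2.5P = 140, so P* = €56 and Q* = 381.
With the tax collected from suppliers, supply shifts: Qs = (P − 5) + 325.
Solving gives Q = 378 with consumers paying €58 and suppliers receiving €53 (the €5 wedge).
The less price-elastic side of the market bears the larger share of a per-unit tax.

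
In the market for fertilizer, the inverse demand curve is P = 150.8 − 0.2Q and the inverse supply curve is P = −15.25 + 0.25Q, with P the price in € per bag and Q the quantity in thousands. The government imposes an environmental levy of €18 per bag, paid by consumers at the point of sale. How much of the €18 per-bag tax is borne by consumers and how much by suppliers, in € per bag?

Inverting to Q(P) form: Qd = 754 − 5P; Qs = 4P + 61.
Before the tax: set 754 − 5P = 4P + 61 → P* = €77, Q* = 369.
With the tax collected from consumers, demand (in seller-price terms) shifts: Qd = 754 − 5(P + 18).
New equilibrium: consumers pay €85, suppliers receive €67, Q = 329. (Wedge: Pb − Ps = 18.)
Burden on consumers: €8; on suppliers: €10. (They sum to €18.)

Consumers bear €8 per bag; suppliers bear €10 per bag.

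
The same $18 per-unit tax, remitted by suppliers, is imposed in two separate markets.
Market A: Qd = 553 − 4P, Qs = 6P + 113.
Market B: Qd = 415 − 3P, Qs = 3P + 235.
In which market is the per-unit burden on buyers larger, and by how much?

Market A: pre-tax P* = $44, Q* = 377; post-tax Q = 333.8; per-unit burden on buyers = $10.8.
Market B: pre-tax P* = $30, Q* = 325; post-tax Q = 298; per-unit burden on buyers = $9.
Difference: $10.8 vs $9 → market A is larger by $1.8.

Market A, by $1.8.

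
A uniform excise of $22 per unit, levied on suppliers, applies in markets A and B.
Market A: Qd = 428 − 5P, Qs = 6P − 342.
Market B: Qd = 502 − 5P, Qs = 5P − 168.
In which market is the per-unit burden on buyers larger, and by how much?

Market A: pre-tax P* = $70, Q* = 78; post-tax Q = 18; per-unit burden on buyers = $12.
Market B: pre-tax P* = $67, Q* = 167; post-tax Q = 112; per-unit burden on buyers = $11.
Difference: $12 vs $11 → market A is larger by $1.

Market A, by $1.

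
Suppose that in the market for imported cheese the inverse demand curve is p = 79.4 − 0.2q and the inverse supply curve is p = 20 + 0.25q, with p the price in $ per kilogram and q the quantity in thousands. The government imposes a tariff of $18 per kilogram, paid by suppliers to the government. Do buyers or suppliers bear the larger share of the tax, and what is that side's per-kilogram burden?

Suppliers bear the larger share: $10 per kilogram.

Inverting to q(p) form: qd = 397 − 5p; qs = 4p − 80.
Before the tax: set 397 − 5p = 4p − 80 → p* = $53, q* = 132.
With the tax collected from suppliers, supply shifts: qs = 4(p − 18) − 80.
New equilibrium: buyers pay $61, suppliers receive $43, q = 92. (Wedge: pb − ps = 18.)
Per-kilogram burden: buyers $8, suppliers $10.
Suppliers take the larger share because supply is less price-elastic here (demand slope 5 vs supply slope 4).
The less price-elastic side of the market bears the larger share of a per-unit tax.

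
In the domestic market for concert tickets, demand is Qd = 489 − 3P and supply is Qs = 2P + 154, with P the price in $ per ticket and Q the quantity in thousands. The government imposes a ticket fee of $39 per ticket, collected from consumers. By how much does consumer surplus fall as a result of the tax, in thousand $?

Consumer surplus falls by $4127.76 thousand.

Before the tax: set 489 − 3P = 2P + 154 → P* = $67, Q* = 288.
With the tax collected from consumers, demand (in seller-price terms) shifts: Qd = 489 − 3(P + 39).
Solving gives Q = 241.2 with consumers paying $82.6 and producers receiving $43.6 (the $39 wedge).
ΔCS is the trapezoid between Q = 241.2 and Q = 288 of height $15.6: ½ · (288 + 241.2) · 15.6 = $4127.76.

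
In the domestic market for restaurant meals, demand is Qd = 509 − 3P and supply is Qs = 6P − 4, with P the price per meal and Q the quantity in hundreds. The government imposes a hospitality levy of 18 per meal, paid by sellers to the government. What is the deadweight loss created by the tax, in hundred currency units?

Before the tax: set 509 − 3P = 6P − 4 → P* = 57, Q* = 338.
With the tax collected from sellers, supply shifts: Qs = 6(P − 18) − 4.
Solving gives Q = 302 with consumers paying 69 and sellers receiving 51 (the 18 wedge).
Quantity falls by |ΔQ| = |338 − 302| = 36.
DWL = ½ · t · |ΔQ| = ½ · 18 · 36 = 324.

Deadweight loss = 324 hundred.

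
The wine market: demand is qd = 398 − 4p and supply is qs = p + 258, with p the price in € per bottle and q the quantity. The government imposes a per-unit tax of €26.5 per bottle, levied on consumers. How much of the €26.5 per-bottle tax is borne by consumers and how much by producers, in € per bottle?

Without the tax, 398 − 4p = p + 258 gives 5p = 140, so p* = €28 and q* = 286.
With the tax collected from consumers, demand (in seller-price terms) shifts: qd = 398 − 4(p + 26.5).
Solving gives q = 264.8 with consumers paying €33.3 and producers receiving €6.8 (the €26.5 wedge).
Burden on consumers: €5.3; on producers: €21.2. (They sum to €26.5.)

Consumers bear €5.3 per bottle; producers bear €21.2 per bottle.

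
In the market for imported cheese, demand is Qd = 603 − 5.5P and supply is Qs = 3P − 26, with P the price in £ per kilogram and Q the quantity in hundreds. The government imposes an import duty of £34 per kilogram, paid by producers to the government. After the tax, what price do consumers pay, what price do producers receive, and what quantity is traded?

Consumers pay £86; producers receive £52; quantity = 130.

Before the tax: set 603 − 5.5P = 3P − 26 → P* = £74, Q* = 196.
With the tax collected from producers, supply shifts: Qs = 3(P − 34) − 26.
New equilibrium: consumers pay £86, producers receive £52, Q = 130. (Wedge: Pb − Ps = 34.)
The less price-elastic side of the market bears the larger share of a per-unit tax.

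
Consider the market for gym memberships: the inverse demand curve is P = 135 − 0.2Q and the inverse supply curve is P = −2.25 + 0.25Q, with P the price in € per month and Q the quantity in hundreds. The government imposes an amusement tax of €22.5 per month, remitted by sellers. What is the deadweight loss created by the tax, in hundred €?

Deadweight loss = €562.5 hundred.

Inverting to Q(P) form: Qd = 675 − 5P; Qs = 4P + 9.
Without the tax, 675 − 5P = 4P + 9 gives 9P = 666, so P* = €74 and Q* = 305.
With the tax collected from sellers, supply shifts: Qs = 4(P − 22.5) + 9.
New equilibrium: buyers pay €84, sellers receive €61.5, Q = 255. (Wedge: Pb − Ps = 22.5.)
Quantity falls by |ΔQ| = |305 − 255| = 50.
DWL = ½ · t · |ΔQ| = ½ · 22.5 · 50 = €562.5.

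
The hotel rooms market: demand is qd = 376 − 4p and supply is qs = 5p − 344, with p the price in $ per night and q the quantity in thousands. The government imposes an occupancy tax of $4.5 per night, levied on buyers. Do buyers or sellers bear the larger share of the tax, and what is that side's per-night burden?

Buyers bear the larger share: $2.5 per night.

Before the tax: set 376 − 4p = 5p − 344 → p* = $80, q* = 56.
With the tax collected from buyers, demand (in seller-price terms) shifts: qd = 376 − 4(p + 4.5).
Solving gives q = 46 with buyers paying $82.5 and sellers receiving $78 (the $4.5 wedge).
Per-night burden: buyers $2.5, sellers $2.
Buyers take the larger share because demand is less price-elastic here (demand slope 4 vs supply slope 5).
The less price-elastic side of the market bears the larger share of a per-unit tax.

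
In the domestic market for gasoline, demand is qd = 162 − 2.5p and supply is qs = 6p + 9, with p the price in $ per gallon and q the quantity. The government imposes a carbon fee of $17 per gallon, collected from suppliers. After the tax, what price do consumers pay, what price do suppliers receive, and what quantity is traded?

Consumers pay $30; suppliers receive $13; quantity = 87.

Before the tax: set 162 − 2.5p = 6p + 9 → p* = $18, q* = 117.
With the tax collected from suppliers, supply shifts: qs = 6(p − 17) + 9.
New equilibrium: consumers pay $30, suppliers receive $13, q = 87. (Wedge: pb − ps = 17.)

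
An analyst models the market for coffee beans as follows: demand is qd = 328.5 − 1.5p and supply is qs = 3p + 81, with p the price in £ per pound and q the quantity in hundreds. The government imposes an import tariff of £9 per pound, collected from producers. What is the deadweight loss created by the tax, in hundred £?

Before the tax: set 328.5 − 1.5p = 3p + 81 → p* = £55, q* = 246.
With the tax collected from producers, supply shifts: qs = 3(p − 9) + 81.
Solving gives q = 237 with buyers paying £61 and producers receiving £52 (the £9 wedge).
Quantity falls by |ΔQ| = |246 − 237| = 9.
DWL = ½ · t · |ΔQ| = ½ · 9 · 9 = £40.5.

Deadweight loss = £40.5 hundred.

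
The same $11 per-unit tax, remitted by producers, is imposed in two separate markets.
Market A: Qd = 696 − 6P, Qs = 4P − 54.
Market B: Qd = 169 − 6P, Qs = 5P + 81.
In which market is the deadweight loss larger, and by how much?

Market A: pre-tax P* = $75, Q* = 246; post-tax Q = 219.6; deadweight loss = $145.2.
Market B: pre-tax P* = $8, Q* = 121; post-tax Q = 91; deadweight loss = $165.
Difference: $145.2 vs $165 → market B is larger by $19.8.

Market B, by $19.8.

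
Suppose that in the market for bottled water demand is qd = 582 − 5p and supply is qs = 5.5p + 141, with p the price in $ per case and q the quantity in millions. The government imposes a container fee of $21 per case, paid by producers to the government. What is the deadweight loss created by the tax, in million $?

Deadweight loss = $577.5 million.

Without the tax, 582 − 5p = 5.5p + 141 gives 10.5p = 441, so p* = $42 and q* = 372.
With the tax collected from producers, supply shifts: qs = 5.5(p − 21) + 141.
Solving gives q = 317 with consumers paying $53 and producers receiving $32 (the $21 wedge).
Quantity falls by |ΔQ| = |372 − 317| = 55.
DWL = ½ · t · |ΔQ| = ½ · 21 · 55 = $577.5.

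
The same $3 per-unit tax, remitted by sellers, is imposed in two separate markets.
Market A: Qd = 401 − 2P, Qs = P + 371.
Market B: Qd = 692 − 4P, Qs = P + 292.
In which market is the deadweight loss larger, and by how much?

Market A: pre-tax P* = $10, Q* = 381; post-tax Q = 379; deadweight loss = $3.
Market B: pre-tax P* = $80, Q* = 372; post-tax Q = 369.6; deadweight loss = $3.6.
Difference: $3 vs $3.6 → market B is larger by $0.6.

Market B, by $0.6.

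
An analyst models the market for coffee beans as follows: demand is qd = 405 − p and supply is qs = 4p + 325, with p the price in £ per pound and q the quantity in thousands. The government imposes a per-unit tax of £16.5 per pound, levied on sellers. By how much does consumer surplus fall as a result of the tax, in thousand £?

Consumer surplus falls by £5047.68 thousand.

Before the tax: set 405 − p = 4p + 325 → p* = £16, q* = 389.
With the tax collected from sellers, supply shifts: qs = 4(p − 16.5) + 325.
New equilibrium: buyers pay £29.2, sellers receive £12.7, q = 375.8. (Wedge: pb − ps = 16.5.)
ΔCS is the trapezoid between Q = 375.8 and Q = 389 of height £13.2: ½ · (389 + 375.8) · 13.2 = £5047.68.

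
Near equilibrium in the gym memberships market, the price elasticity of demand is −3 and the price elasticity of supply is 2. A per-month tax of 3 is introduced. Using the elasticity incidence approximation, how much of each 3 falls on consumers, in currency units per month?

Incidence ratio: consumers' share ≈ εs / (εs + |εd|) = 2 / (2 + 3) = 0.4.
So consumers bear ≈ 0.4 × 3 = 1.2; producers bear 1.8.

Consumers bear ≈ 1.2 per month.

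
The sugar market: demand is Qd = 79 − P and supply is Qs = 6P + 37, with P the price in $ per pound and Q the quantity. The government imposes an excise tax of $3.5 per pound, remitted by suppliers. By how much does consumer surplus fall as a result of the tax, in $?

Consumer surplus falls by $214.5.

Without the tax, 79 − P = 6P + 37 gives 7P = 42, so P* = $6 and Q* = 73.
With the tax collected from suppliers, supply shifts: Qs = 6(P − 3.5) + 37.
Solving gives Q = 70 with buyers paying $9 and suppliers receiving $5.5 (the $3.5 wedge).
ΔCS is the trapezoid between Q = 70 and Q = 73 of height $3: ½ · (73 + 70) · 3 = $214.5.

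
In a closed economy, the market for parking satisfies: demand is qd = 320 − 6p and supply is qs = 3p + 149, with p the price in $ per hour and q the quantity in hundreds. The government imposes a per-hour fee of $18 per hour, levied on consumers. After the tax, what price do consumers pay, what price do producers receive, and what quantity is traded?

Without the tax, 320 − 6p = 3p + 149 gives 9p = 171, so p* = $19 and q* = 206.
With the tax collected from consumers, demand (in seller-price terms) shifts: qd = 320 − 6(p + 18).
Solving gives q = 170 with consumers paying $25 and producers receiving $7 (the $18 wedge).
The less price-elastic side of the market bears the larger share of a per-unit tax.

Consumers pay $25; producers receive $7; quantity = 170.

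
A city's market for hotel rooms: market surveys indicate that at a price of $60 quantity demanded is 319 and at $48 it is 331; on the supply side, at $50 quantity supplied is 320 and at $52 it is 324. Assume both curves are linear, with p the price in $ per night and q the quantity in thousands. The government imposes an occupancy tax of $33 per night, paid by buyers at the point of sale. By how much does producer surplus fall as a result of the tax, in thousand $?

Demand slope: (331 − 319)/(48 − 60) = -1, so qd = 379 − p.
Supply slope: (324 − 320)/(52 − 50) = 2, so qs = 2p + 220.
Without the tax, 379 − p = 2p + 220 gives 3p = 159, so p* = $53 and q* = 326.
With the tax collected from buyers, demand (in seller-price terms) shifts: qd = 379 − (p + 33).
New equilibrium: buyers pay $75, sellers receive $42, q = 304. (Wedge: pb − ps = 33.)
ΔPS is the trapezoid between Q = 304 and Q = 326 of height $11: ½ · (326 + 304) · 11 = $3465.

Producer surplus falls by $3465 thousand.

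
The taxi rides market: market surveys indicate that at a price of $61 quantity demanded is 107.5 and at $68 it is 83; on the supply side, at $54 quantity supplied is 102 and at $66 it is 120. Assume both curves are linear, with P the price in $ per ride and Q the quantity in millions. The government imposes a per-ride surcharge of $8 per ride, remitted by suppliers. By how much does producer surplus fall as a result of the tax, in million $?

Demand slope: (83 − 107.5)/(68 − 61) = -3.5, so Qd = 321 − 3.5P.
Supply slope: (120 − 102)/(66 − 54) = 1.5, so Qs = 1.5P + 21.
Before the tax: set 321 − 3.5P = 1.5P + 21 → P* = $60, Q* = 111.
With the tax collected from suppliers, supply shifts: Qs = 1.5(P − 8) + 21.
New equilibrium: buyers pay $62.4, suppliers receive $54.4, Q = 102.6. (Wedge: Pb − Ps = 8.)
ΔPS is the trapezoid between Q = 102.6 and Q = 111 of height $5.6: ½ · (111 + 102.6) · 5.6 = $598.08.

Producer surplus falls by $598.08 million.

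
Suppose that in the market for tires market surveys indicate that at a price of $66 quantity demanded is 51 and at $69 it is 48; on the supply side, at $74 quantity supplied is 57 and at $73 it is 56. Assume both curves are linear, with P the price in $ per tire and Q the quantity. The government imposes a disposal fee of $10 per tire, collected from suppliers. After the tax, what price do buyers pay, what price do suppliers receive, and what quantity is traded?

Demand slope: (48 − 51)/(69 − 66) = -1, so Qd = 117 − P.
Supply slope: (56 − 57)/(73 − 74) = 1, so Qs = P − 17.
Before the tax: set 117 − P = P − 17 → P* = $67, Q* = 50.
With the tax collected from suppliers, supply shifts: Qs = (P − 10) − 17.
Solving gives Q = 45 with buyers paying $72 and suppliers receiving $62 (the $10 wedge).

Buyers pay $72; suppliers receive $62; quantity = 45.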